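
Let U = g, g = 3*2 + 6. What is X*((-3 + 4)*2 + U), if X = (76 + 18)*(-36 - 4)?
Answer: -52640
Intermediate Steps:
X = -3760 (X = 94*(-40) = -3760)
g = 12 (g = 6 + 6 = 12)
U = 12
X*((-3 + 4)*2 + U) = -3760*((-3 + 4)*2 + 12) = -3760*(1*2 + 12) = -3760*(2 + 12) = -3760*14 = -52640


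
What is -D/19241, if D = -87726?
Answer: 87726/19241 ≈ 4.5593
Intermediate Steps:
-D/19241 = -1*(-87726)/19241 = 87726*(1/19241) = 87726/19241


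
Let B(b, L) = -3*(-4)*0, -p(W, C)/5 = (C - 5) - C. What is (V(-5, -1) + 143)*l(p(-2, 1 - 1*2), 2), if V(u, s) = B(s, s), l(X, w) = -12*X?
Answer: -42900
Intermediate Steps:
p(W, C) = 25 (p(W, C) = -5*((C - 5) - C) = -5*((-5 + C) - C) = -5*(-5) = 25)
B(b, L) = 0 (B(b, L) = 12*0 = 0)
V(u, s) = 0
(V(-5, -1) + 143)*l(p(-2, 1 - 1*2), 2) = (0 + 143)*(-12*25) = 143*(-300) = -42900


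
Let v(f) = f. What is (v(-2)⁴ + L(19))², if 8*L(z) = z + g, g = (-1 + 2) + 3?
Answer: 22801/64 ≈ 356.27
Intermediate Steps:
g = 4 (g = 1 + 3 = 4)
L(z) = ½ + z/8 (L(z) = (z + 4)/8 = (4 + z)/8 = ½ + z/8)
(v(-2)⁴ + L(19))² = ((-2)⁴ + (½ + (⅛)*19))² = (16 + (½ + 19/8))² = (16 + 23/8)² = (151/8)² = 22801/64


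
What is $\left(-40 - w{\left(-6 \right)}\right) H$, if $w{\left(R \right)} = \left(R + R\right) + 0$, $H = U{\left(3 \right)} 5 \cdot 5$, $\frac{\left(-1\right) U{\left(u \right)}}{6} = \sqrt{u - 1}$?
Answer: $4200 \sqrt{2} \approx 5939.7$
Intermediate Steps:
$U{\left(u \right)} = - 6 \sqrt{-1 + u}$ ($U{\left(u \right)} = - 6 \sqrt{u - 1} = - 6 \sqrt{-1 + u}$)
$H = - 150 \sqrt{2}$ ($H = - 6 \sqrt{-1 + 3} \cdot 5 \cdot 5 = - 6 \sqrt{2} \cdot 5 \cdot 5 = - 30 \sqrt{2} \cdot 5 = - 150 \sqrt{2} \approx -212.13$)
$w{\left(R \right)} = 2 R$ ($w{\left(R \right)} = 2 R + 0 = 2 R$)
$\left(-40 - w{\left(-6 \right)}\right) H = \left(-40 - 2 \left(-6\right)\right) \left(- 150 \sqrt{2}\right) = \left(-40 - -12\right) \left(- 150 \sqrt{2}\right) = \left(-40 + 12\right) \left(- 150 \sqrt{2}\right) = - 28 \left(- 150 \sqrt{2}\right) = 4200 \sqrt{2}$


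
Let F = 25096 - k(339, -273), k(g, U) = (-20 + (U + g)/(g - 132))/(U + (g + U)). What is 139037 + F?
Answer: 2344310281/14283 ≈ 1.6413e+5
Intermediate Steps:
k(g, U) = (-20 + (U + g)/(-132 + g))/(g + 2*U) (k(g, U) = (-20 + (U + g)/(-132 + g))/(U + (U + g)) = (-20 + (U + g)/(-132 + g))/(g + 2*U))
F = 358444810/14283 (F = 25096 - (2640 - 273 - 19*339)/(339² - 264*(-273) - 132*339 + 2*(-273)*339) = 25096 - (2640 - 273 - 6441)/(114921 + 72072 - 44748 - 185094) = 25096 - (-4074)/(-42849) = 25096 - (-1)*(-4074)/42849 = 25096 - 1*1358/14283 = 25096 - 1358/14283 = 358444810/14283 ≈ 25096.)
139037 + F = 139037 + 358444810/14283 = 2344310281/14283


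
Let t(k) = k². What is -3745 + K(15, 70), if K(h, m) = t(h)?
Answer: -3520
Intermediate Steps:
K(h, m) = h²
-3745 + K(15, 70) = -3745 + 15² = -3745 + 225 = -3520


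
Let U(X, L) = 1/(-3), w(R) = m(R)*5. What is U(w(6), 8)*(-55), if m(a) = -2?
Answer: 55/3 ≈ 18.333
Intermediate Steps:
w(R) = -10 (w(R) = -2*5 = -10)
U(X, L) = -1/3
U(w(6), 8)*(-55) = -1/3*(-55) = 55/3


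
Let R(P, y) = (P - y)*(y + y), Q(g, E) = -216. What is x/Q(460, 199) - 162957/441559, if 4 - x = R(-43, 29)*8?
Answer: -3697142005/23844186 ≈ -155.05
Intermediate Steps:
R(P, y) = 2*y*(P - y) (R(P, y) = (P - y)*(2*y) = 2*y*(P - y))
x = 33412 (x = 4 - 2*29*(-43 - 1*29)*8 = 4 - 2*29*(-43 - 29)*8 = 4 - 2*29*(-72)*8 = 4 - (-4176)*8 = 4 - 1*(-33408) = 4 + 33408 = 33412)
x/Q(460, 199) - 162957/441559 = 33412/(-216) - 162957/441559 = 33412*(-1/216) - 162957*1/441559 = -8353/54 - 162957/441559 = -3697142005/23844186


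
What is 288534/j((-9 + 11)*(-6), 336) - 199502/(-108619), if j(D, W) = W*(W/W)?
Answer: 747793029/868952 ≈ 860.57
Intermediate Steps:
j(D, W) = W (j(D, W) = W*1 = W)
288534/j((-9 + 11)*(-6), 336) - 199502/(-108619) = 288534/336 - 199502/(-108619) = 288534*(1/336) - 199502*(-1/108619) = 48089/56 + 199502/108619 = 747793029/868952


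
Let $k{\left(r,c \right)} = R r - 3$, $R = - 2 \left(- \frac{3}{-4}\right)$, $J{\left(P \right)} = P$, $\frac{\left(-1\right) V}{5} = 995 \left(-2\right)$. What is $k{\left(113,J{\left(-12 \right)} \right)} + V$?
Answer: $\frac{19555}{2} \approx 9777.5$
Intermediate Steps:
$V = 9950$ ($V = - 5 \cdot 995 \left(-2\right) = \left(-5\right) \left(-1990\right) = 9950$)
$R = - \frac{3}{2}$ ($R = - 2 \left(\left(-3\right) \left(- \frac{1}{4}\right)\right) = \left(-2\right) \frac{3}{4} = - \frac{3}{2} \approx -1.5$)
$k{\left(r,c \right)} = -3 - \frac{3 r}{2}$ ($k{\left(r,c \right)} = - \frac{3 r}{2} - 3 = -3 - \frac{3 r}{2}$)
$k{\left(113,J{\left(-12 \right)} \right)} + V = \left(-3 - \frac{339}{2}\right) + 9950 = - \frac{345}{2} + 9950 = \frac{19555}{2}$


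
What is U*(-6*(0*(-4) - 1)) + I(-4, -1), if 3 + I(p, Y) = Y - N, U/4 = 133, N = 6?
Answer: 3182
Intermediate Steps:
U = 532 (U = 4*133 = 532)
I(p, Y) = -9 + Y (I(p, Y) = -3 + (Y - 1*6) = -3 + (Y - 6) = -3 + (-6 + Y) = -9 + Y)
U*(-6*(0*(-4) - 1)) + I(-4, -1) = 532*(-6*(0*(-4) - 1)) + (-9 - 1) = 532*(-6*(0 - 1)) - 10 = 532*(-6*(-1)) - 10 = 532*6 - 10 = 3192 - 10 = 3182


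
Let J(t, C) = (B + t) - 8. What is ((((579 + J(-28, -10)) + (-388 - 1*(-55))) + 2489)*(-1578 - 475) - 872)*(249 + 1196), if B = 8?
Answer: -8031805635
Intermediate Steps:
J(t, C) = t (J(t, C) = (8 + t) - 8 = t)
((((579 + J(-28, -10)) + (-388 - 1*(-55))) + 2489)*(-1578 - 475) - 872)*(249 + 1196) = ((((579 - 28) + (-388 - 1*(-55))) + 2489)*(-1578 - 475) - 872)*(249 + 1196) = (((551 + (-388 + 55)) + 2489)*(-2053) - 872)*1445 = (((551 - 333) + 2489)*(-2053) - 872)*1445 = ((218 + 2489)*(-2053) - 872)*1445 = (2707*(-2053) - 872)*1445 = (-5557471 - 872)*1445 = -5558343*1445 = -8031805635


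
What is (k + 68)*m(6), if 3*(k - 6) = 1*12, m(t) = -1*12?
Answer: -936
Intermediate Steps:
m(t) = -12
k = 10 (k = 6 + (1*12)/3 = 6 + (⅓)*12 = 6 + 4 = 10)
(k + 68)*m(6) = (10 + 68)*(-12) = 78*(-12) = -936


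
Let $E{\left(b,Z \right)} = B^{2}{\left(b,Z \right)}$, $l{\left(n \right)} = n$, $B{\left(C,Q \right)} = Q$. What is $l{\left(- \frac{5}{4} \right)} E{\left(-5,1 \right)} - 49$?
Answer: $- \frac{201}{4} \approx -50.25$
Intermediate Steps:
$E{\left(b,Z \right)} = Z^{2}$
$l{\left(- \frac{5}{4} \right)} E{\left(-5,1 \right)} - 49 = - \frac{5}{4} \cdot 1^{2} - 49 = \left(-5\right) \frac{1}{4} \cdot 1 - 49 = \left(- \frac{5}{4}\right) 1 - 49 = - \frac{5}{4} - 49 = - \frac{201}{4}$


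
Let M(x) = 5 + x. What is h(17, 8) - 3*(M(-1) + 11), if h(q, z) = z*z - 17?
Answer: 2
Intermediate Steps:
h(q, z) = -17 + z² (h(q, z) = z² - 17 = -17 + z²)
h(17, 8) - 3*(M(-1) + 11) = (-17 + 8²) - 3*((5 - 1) + 11) = (-17 + 64) - 3*(4 + 11) = 47 - 3*15 = 47 - 45 = 2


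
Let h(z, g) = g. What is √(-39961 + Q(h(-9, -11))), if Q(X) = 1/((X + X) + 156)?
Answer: I*√717539582/134 ≈ 199.9*I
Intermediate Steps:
Q(X) = 1/(156 + 2*X) (Q(X) = 1/(2*X + 156) = 1/(156 + 2*X))
√(-39961 + Q(h(-9, -11))) = √(-39961 + 1/(2*(78 - 11))) = √(-39961 + (½)/67) = √(-39961 + (½)*(1/67)) = √(-39961 + 1/134) = √(-5354773/134) = I*√717539582/134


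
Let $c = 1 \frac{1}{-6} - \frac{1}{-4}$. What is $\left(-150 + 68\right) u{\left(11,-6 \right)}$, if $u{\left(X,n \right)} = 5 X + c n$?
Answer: $-4469$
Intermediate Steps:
$c = \frac{1}{12}$ ($c = 1 \left(- \frac{1}{6}\right) - - \frac{1}{4} = - \frac{1}{6} + \frac{1}{4} = \frac{1}{12} \approx 0.083333$)
$u{\left(X,n \right)} = 5 X + \frac{n}{12}$
$\left(-150 + 68\right) u{\left(11,-6 \right)} = \left(-150 + 68\right) \left(5 \cdot 11 + \frac{1}{12} \left(-6\right)\right) = - 82 \left(55 - \frac{1}{2}\right) = \left(-82\right) \frac{109}{2} = -4469$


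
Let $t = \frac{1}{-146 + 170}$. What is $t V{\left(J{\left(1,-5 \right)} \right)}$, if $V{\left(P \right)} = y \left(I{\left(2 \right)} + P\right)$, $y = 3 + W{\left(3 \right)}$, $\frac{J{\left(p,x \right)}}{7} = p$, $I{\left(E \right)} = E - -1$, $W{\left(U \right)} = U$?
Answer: $\frac{5}{2} \approx 2.5$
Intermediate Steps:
$I{\left(E \right)} = 1 + E$ ($I{\left(E \right)} = E + 1 = 1 + E$)
$J{\left(p,x \right)} = 7 p$
$t = \frac{1}{24} \approx 0.041667$
$y = 6$ ($y = 3 + 3 = 6$)
$V{\left(P \right)} = 18 + 6 P$ ($V{\left(P \right)} = 6 \left(\left(1 + 2\right) + P\right) = 6 \left(3 + P\right) = 18 + 6 P$)
$t V{\left(J{\left(1,-5 \right)} \right)} = \frac{18 + 6 \cdot 7 \cdot 1}{24} = \frac{18 + 6 \cdot 7}{24} = \frac{18 + 42}{24} = \frac{1}{24} \cdot 60 = \frac{5}{2}$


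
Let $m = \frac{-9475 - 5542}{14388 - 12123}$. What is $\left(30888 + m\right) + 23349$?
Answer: $\frac{122831788}{2265} \approx 54230.0$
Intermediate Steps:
$m = - \frac{15017}{2265} \approx -6.63$
$\left(30888 + m\right) + 23349 = \left(30888 - \frac{15017}{2265}\right) + 23349 = \frac{69946303}{2265} + 23349 = \frac{122831788}{2265}$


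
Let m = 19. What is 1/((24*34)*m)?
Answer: 1/15504 ≈ 6.4499e-5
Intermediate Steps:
1/((24*34)*m) = 1/((24*34)*19) = 1/(816*19) = 1/15504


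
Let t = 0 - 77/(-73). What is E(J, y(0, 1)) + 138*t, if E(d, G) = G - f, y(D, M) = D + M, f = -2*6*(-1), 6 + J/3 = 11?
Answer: 9823/73 ≈ 134.56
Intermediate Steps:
J = 15 (J = -18 + 3*11 = -18 + 33 = 15)
f = 12 (f = -12*(-1) = 12)
E(d, G) = -12 + G (E(d, G) = G - 1*12 = G - 12 = -12 + G)
t = 77/73 (t = 0 - 77*(-1)/73 = 0 - 1*(-77/73) = 0 + 77/73 = 77/73 ≈ 1.0548)
E(J, y(0, 1)) + 138*t = (-12 + (0 + 1)) + 138*(77/73) = (-12 + 1) + 10626/73 = -11 + 10626/73 = 9823/73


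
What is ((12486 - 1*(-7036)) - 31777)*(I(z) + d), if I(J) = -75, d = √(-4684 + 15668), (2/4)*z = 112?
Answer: 919125 - 24510*√2746 ≈ -3.6526e+5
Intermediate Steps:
z = 224 (z = 2*112 = 224)
d = 2*√2746 (d = √10984 = 2*√2746 ≈ 104.80)
((12486 - 1*(-7036)) - 31777)*(I(z) + d) = ((12486 - 1*(-7036)) - 31777)*(-75 + 2*√2746) = ((12486 + 7036) - 31777)*(-75 + 2*√2746) = (19522 - 31777)*(-75 + 2*√2746) = -12255*(-75 + 2*√2746) = 919125 - 24510*√2746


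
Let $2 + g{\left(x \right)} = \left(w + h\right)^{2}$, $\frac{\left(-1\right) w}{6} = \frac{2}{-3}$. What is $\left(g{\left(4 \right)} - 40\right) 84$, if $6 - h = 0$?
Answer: $4872$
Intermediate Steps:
$w = 4$ ($w = - 6 \frac{2}{-3} = - 6 \cdot 2 \left(- \frac{1}{3}\right) = \left(-6\right) \left(- \frac{2}{3}\right) = 4$)
$h = 6$ ($h = 6 - 0 = 6 + 0 = 6$)
$g{\left(x \right)} = 98$ ($g{\left(x \right)} = -2 + \left(4 + 6\right)^{2} = -2 + 10^{2} = -2 + 100 = 98$)
$\left(g{\left(4 \right)} - 40\right) 84 = \left(98 - 40\right) 84 = 58 \cdot 84 = 4872$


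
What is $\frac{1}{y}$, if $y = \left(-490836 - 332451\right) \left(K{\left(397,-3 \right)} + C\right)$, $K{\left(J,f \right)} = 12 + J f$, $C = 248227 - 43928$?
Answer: $- \frac{1}{167226055440} \approx -5.9799 \cdot 10^{-12}$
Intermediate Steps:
$C = 204299$ ($C = 248227 - 43928 = 204299$)
$y = -167226055440$ ($y = \left(-490836 - 332451\right) \left(\left(12 + 397 \left(-3\right)\right) + 204299\right) = - 823287 \left(\left(12 - 1191\right) + 204299\right) = - 823287 \left(-1179 + 204299\right) = \left(-823287\right) 203120 = -167226055440$)
$\frac{1}{y} = \frac{1}{-167226055440} = - \frac{1}{167226055440}$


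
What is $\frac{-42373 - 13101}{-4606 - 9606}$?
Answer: $\frac{27737}{7106} \approx 3.9033$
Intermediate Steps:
$\frac{-42373 - 13101}{-4606 - 9606} = - \frac{55474}{-4606 - 9606} = - \frac{55474}{-14212} = \left(-55474\right) \left(- \frac{1}{14212}\right) = \frac{27737}{7106}$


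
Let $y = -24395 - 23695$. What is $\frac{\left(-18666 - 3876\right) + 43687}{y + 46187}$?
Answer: $- \frac{21145}{1903} \approx -11.111$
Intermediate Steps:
$y = -48090$
$\frac{\left(-18666 - 3876\right) + 43687}{y + 46187} = \frac{\left(-18666 - 3876\right) + 43687}{-48090 + 46187} = \frac{\left(-18666 - 3876\right) + 43687}{-1903} = \left(-22542 + 43687\right) \left(- \frac{1}{1903}\right) = 21145 \left(- \frac{1}{1903}\right) = - \frac{21145}{1903}$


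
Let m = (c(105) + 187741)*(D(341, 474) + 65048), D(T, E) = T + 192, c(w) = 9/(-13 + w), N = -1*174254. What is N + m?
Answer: 1132710870793/92 ≈ 1.2312e+10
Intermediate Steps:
N = -174254
c(w) = 9/(-13 + w)
D(T, E) = 192 + T
m = 1132726902161/92 (m = (9/(-13 + 105) + 187741)*((192 + 341) + 65048) = (9/92 + 187741)*(533 + 65048) = (9*(1/92) + 187741)*65581 = (9/92 + 187741)*65581 = (17272181/92)*65581 = 1132726902161/92 ≈ 1.2312e+10)
N + m = -174254 + 1132726902161/92 = 1132710870793/92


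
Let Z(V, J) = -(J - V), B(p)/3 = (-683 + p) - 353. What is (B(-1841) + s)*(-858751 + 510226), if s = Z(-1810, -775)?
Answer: 3368842650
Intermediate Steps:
B(p) = -3108 + 3*p (B(p) = 3*((-683 + p) - 353) = 3*(-1036 + p) = -3108 + 3*p)
Z(V, J) = V - J
s = -1035 (s = -1810 - 1*(-775) = -1810 + 775 = -1035)
(B(-1841) + s)*(-858751 + 510226) = ((-3108 + 3*(-1841)) - 1035)*(-858751 + 510226) = ((-3108 - 5523) - 1035)*(-348525) = (-8631 - 1035)*(-348525) = -9666*(-348525) = 3368842650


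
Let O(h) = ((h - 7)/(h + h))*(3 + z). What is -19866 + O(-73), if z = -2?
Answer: -1450178/73 ≈ -19865.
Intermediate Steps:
O(h) = (-7 + h)/(2*h) (O(h) = ((h - 7)/(h + h))*(3 - 2) = ((-7 + h)/((2*h)))*1 = ((-7 + h)*(1/(2*h)))*1 = ((-7 + h)/(2*h))*1 = (-7 + h)/(2*h))
-19866 + O(-73) = -19866 + (½)*(-7 - 73)/(-73) = -19866 + (½)*(-1/73)*(-80) = -19866 + 40/73 = -1450178/73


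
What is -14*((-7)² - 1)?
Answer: -672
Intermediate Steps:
-14*((-7)² - 1) = -14*(49 - 1) = -14*48 = -672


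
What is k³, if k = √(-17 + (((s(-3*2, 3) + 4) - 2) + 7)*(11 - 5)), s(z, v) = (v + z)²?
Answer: 91*√91 ≈ 868.08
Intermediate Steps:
k = √91 (k = √(-17 + ((((3 - 3*2)² + 4) - 2) + 7)*(11 - 5)) = √(-17 + ((((3 - 6)² + 4) - 2) + 7)*6) = √(-17 + ((((-3)² + 4) - 2) + 7)*6) = √(-17 + (((9 + 4) - 2) + 7)*6) = √(-17 + ((13 - 2) + 7)*6) = √(-17 + (11 + 7)*6) = √(-17 + 18*6) = √(-17 + 108) = √91 ≈ 9.5394)
k³ = (√91)³ = 91*√91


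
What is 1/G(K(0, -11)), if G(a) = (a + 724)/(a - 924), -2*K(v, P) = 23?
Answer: -1871/1425 ≈ -1.3130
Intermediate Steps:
K(v, P) = -23/2 (K(v, P) = -½*23 = -23/2)
G(a) = (724 + a)/(-924 + a)
1/G(K(0, -11)) = 1/((724 - 23/2)/(-924 - 23/2)) = 1/((1425/2)/(-1871/2)) = 1/(-2/1871*1425/2) = 1/(-1425/1871) = -1871/1425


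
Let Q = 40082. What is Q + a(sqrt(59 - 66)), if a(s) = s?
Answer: 40082 + I*sqrt(7) ≈ 40082.0 + 2.6458*I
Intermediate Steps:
Q + a(sqrt(59 - 66)) = 40082 + sqrt(59 - 66) = 40082 + sqrt(-7) = 40082 + I*sqrt(7)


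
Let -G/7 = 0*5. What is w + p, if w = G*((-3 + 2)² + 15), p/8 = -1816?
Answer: -14528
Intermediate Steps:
G = 0 (G = -0*5 = -7*0 = 0)
p = -14528 (p = 8*(-1816) = -14528)
w = 0 (w = 0*((-3 + 2)² + 15) = 0*((-1)² + 15) = 0*(1 + 15) = 0*16 = 0)
w + p = 0 - 14528 = -14528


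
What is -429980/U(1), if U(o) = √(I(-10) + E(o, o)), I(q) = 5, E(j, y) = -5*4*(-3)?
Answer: -85996*√65/13 ≈ -53332.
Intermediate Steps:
E(j, y) = 60 (E(j, y) = -20*(-3) = 60)
U(o) = √65 (U(o) = √(5 + 60) = √65)
-429980/U(1) = -429980*√65/65 = -85996*√65/13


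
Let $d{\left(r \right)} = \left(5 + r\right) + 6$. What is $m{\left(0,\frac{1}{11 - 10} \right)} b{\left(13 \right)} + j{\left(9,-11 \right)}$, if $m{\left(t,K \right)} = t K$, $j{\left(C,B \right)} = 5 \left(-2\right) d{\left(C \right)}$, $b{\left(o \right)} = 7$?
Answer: $-200$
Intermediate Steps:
$d{\left(r \right)} = 11 + r$
$j{\left(C,B \right)} = -110 - 10 C$ ($j{\left(C,B \right)} = 5 \left(-2\right) \left(11 + C\right) = - 10 \left(11 + C\right) = -110 - 10 C$)
$m{\left(t,K \right)} = K t$
$m{\left(0,\frac{1}{11 - 10} \right)} b{\left(13 \right)} + j{\left(9,-11 \right)} = \frac{1}{11 - 10} \cdot 0 \cdot 7 - 200 = 1^{-1} \cdot 0 \cdot 7 - 200 = 1 \cdot 0 \cdot 7 - 200 = 0 \cdot 7 - 200 = 0 - 200 = -200$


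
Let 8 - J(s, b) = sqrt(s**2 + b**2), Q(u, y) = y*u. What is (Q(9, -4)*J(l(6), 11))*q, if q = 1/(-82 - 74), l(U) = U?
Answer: 24/13 - 3*sqrt(157)/13 ≈ -1.0454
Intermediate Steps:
Q(u, y) = u*y
J(s, b) = 8 - sqrt(b**2 + s**2) (J(s, b) = 8 - sqrt(s**2 + b**2) = 8 - sqrt(b**2 + s**2))
q = -1/156 (q = 1/(-156) = -1/156 ≈ -0.0064103)
(Q(9, -4)*J(l(6), 11))*q = ((9*(-4))*(8 - sqrt(11**2 + 6**2)))*(-1/156) = -36*(8 - sqrt(121 + 36))*(-1/156) = -36*(8 - sqrt(157))*(-1/156) = (-288 + 36*sqrt(157))*(-1/156) = 24/13 - 3*sqrt(157)/13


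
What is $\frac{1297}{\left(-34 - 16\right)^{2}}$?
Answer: $\frac{1297}{2500} \approx 0.5188$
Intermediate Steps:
$\frac{1297}{\left(-34 - 16\right)^{2}} = \frac{1297}{\left(-50\right)^{2}} = \frac{1297}{2500}$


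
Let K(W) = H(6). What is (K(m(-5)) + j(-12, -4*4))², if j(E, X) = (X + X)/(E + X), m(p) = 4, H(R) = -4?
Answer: 400/49 ≈ 8.1633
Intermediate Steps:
K(W) = -4
j(E, X) = 2*X/(E + X) (j(E, X) = (2*X)/(E + X) = 2*X/(E + X))
(K(m(-5)) + j(-12, -4*4))² = (-4 + 2*(-4*4)/(-12 - 4*4))² = (-4 + 2*(-16)/(-12 - 16))² = (-4 + 2*(-16)/(-28))² = (-4 + 2*(-16)*(-1/28))² = (-4 + 8/7)² = (-20/7)² = 400/49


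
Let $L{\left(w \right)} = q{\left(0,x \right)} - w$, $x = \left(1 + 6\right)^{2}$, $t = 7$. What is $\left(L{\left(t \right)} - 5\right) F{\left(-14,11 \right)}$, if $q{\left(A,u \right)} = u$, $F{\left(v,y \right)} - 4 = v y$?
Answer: $-5550$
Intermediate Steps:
$F{\left(v,y \right)} = 4 + v y$
$x = 49$ ($x = 7^{2} = 49$)
$L{\left(w \right)} = 49 - w$
$\left(L{\left(t \right)} - 5\right) F{\left(-14,11 \right)} = \left(\left(49 - 7\right) - 5\right) \left(4 - 154\right) = \left(42 - 5\right) \left(-150\right) = 37 \left(-150\right) = -5550$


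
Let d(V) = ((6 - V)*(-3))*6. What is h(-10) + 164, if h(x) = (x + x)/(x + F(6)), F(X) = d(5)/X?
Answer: 2152/13 ≈ 165.54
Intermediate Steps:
d(V) = -108 + 18*V (d(V) = (-18 + 3*V)*6 = -108 + 18*V)
F(X) = -18/X (F(X) = (-108 + 18*5)/X = (-108 + 90)/X = -18/X)
h(x) = 2*x/(-3 + x) (h(x) = (x + x)/(x - 18/6) = (2*x)/(x - 18*⅙) = (2*x)/(x - 3) = (2*x)/(-3 + x) = 2*x/(-3 + x))
h(-10) + 164 = 2*(-10)/(-3 - 10) + 164 = 2*(-10)/(-13) + 164 = 2*(-10)*(-1/13) + 164 = 20/13 + 164 = 2152/13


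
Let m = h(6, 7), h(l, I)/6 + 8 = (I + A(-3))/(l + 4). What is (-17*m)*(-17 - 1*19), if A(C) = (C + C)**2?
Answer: -67932/5 ≈ -13586.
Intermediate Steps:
A(C) = 4*C**2 (A(C) = (2*C)**2 = 4*C**2)
h(l, I) = -48 + 6*(36 + I)/(4 + l) (h(l, I) = -48 + 6*((I + 4*(-3)**2)/(l + 4)) = -48 + 6*((I + 4*9)/(4 + l)) = -48 + 6*((I + 36)/(4 + l)) = -48 + 6*((36 + I)/(4 + l)) = -48 + 6*(36 + I)/(4 + l))
m = -111/5 (m = 6*(4 + 7 - 8*6)/(4 + 6) = 6*(4 + 7 - 48)/10 = 6*(1/10)*(-37) = -111/5 ≈ -22.200)
(-17*m)*(-17 - 1*19) = (-17*(-111/5))*(-17 - 1*19) = 1887*(-17 - 19)/5 = (1887/5)*(-36) = -67932/5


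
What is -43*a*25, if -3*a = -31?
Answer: -33325/3 ≈ -11108.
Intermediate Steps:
a = 31/3 (a = -⅓*(-31) = 31/3 ≈ 10.333)
-43*a*25 = -43*31/3*25 = -1333/3*25 = -33325/3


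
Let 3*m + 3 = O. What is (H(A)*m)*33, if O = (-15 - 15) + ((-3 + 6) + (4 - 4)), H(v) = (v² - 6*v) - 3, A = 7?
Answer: -1320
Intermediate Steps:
H(v) = -3 + v² - 6*v
O = -27 (O = -30 + (3 + 0) = -30 + 3 = -27)
m = -10 (m = -1 + (⅓)*(-27) = -1 - 9 = -10)
(H(A)*m)*33 = ((-3 + 7² - 6*7)*(-10))*33 = ((-3 + 49 - 42)*(-10))*33 = (4*(-10))*33 = -40*33 = -1320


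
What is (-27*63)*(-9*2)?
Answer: 30618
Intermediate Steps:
(-27*63)*(-9*2) = -1701*(-18) = 30618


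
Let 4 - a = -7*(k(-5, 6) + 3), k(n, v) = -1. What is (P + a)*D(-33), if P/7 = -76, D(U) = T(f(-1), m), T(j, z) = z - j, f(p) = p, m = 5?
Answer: -3084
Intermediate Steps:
D(U) = 6 (D(U) = 5 - 1*(-1) = 5 + 1 = 6)
P = -532 (P = 7*(-76) = -532)
a = 18 (a = 4 - (-7)*(-1 + 3) = 4 - (-7)*2 = 4 - 1*(-14) = 4 + 14 = 18)
(P + a)*D(-33) = (-532 + 18)*6 = -514*6 = -3084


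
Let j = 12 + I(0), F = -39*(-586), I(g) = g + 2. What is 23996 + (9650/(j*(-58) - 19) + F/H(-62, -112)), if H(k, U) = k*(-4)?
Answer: 2480943061/103044 ≈ 24077.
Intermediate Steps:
I(g) = 2 + g
H(k, U) = -4*k
F = 22854
j = 14 (j = 12 + (2 + 0) = 12 + 2 = 14)
23996 + (9650/(j*(-58) - 19) + F/H(-62, -112)) = 23996 + (9650/(14*(-58) - 19) + 22854/((-4*(-62)))) = 23996 + (9650/(-812 - 19) + 22854/248) = 23996 + (9650/(-831) + 22854*(1/248)) = 23996 + (9650*(-1/831) + 11427/124) = 23996 + (-9650/831 + 11427/124) = 23996 + 8299237/103044 = 2480943061/103044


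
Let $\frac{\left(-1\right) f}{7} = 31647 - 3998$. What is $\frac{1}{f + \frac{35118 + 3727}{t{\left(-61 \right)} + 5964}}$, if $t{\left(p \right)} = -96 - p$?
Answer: $- \frac{5929}{1147477602} \approx -5.167 \cdot 10^{-6}$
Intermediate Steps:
$f = -193543$ ($f = - 7 \left(31647 - 3998\right) = \left(-7\right) 27649 = -193543$)
$\frac{1}{f + \frac{35118 + 3727}{t{\left(-61 \right)} + 5964}} = \frac{1}{-193543 + \frac{35118 + 3727}{\left(-96 - -61\right) + 5964}} = \frac{1}{-193543 + \frac{38845}{\left(-96 + 61\right) + 5964}} = \frac{1}{-193543 + \frac{38845}{-35 + 5964}} = \frac{1}{-193543 + \frac{38845}{5929}} = \frac{1}{- \frac{1147477602}{5929}} = - \frac{5929}{1147477602}$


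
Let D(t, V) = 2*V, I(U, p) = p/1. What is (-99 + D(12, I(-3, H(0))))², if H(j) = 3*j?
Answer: 9801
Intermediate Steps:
I(U, p) = p (I(U, p) = p*1 = p)
(-99 + D(12, I(-3, H(0))))² = (-99 + 2*(3*0))² = (-99 + 2*0)² = (-99 + 0)² = (-99)² = 9801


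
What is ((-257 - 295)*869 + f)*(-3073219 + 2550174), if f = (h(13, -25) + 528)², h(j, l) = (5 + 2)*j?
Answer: 50487964715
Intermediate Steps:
h(j, l) = 7*j
f = 383161 (f = (7*13 + 528)² = (91 + 528)² = 619² = 383161)
((-257 - 295)*869 + f)*(-3073219 + 2550174) = ((-257 - 295)*869 + 383161)*(-3073219 + 2550174) = (-552*869 + 383161)*(-523045) = (-479688 + 383161)*(-523045) = -96527*(-523045) = 50487964715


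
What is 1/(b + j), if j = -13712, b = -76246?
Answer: -1/89958 ≈ -1.1116e-5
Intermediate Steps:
1/(b + j) = 1/(-76246 - 13712) = 1/(-89958) = -1/89958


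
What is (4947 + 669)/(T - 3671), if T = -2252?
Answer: -5616/5923 ≈ -0.94817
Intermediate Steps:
(4947 + 669)/(T - 3671) = (4947 + 669)/(-2252 - 3671) = 5616/(-5923) = 5616*(-1/5923) = -5616/5923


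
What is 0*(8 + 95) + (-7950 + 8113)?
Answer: 163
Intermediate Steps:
0*(8 + 95) + (-7950 + 8113) = 0*103 + 163 = 0 + 163 = 163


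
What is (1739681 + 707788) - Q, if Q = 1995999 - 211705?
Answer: 663175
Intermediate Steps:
Q = 1784294
(1739681 + 707788) - Q = (1739681 + 707788) - 1*1784294 = 2447469 - 1784294 = 663175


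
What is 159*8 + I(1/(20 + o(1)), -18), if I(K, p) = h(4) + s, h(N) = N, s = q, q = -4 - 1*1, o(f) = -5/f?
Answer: 1271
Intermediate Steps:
q = -5 (q = -4 - 1 = -5)
s = -5
I(K, p) = -1 (I(K, p) = 4 - 5 = -1)
159*8 + I(1/(20 + o(1)), -18) = 159*8 - 1 = 1272 - 1 = 1271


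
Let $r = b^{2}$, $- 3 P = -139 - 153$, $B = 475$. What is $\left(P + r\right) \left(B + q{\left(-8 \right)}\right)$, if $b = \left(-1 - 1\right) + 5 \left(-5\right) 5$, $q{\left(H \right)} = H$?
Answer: $\frac{22733093}{3} \approx 7.5777 \cdot 10^{6}$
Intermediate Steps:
$P = \frac{292}{3}$ ($P = - \frac{-139 - 153}{3} = \left(- \frac{1}{3}\right) \left(-292\right) = \frac{292}{3} \approx 97.333$)
$b = -127$ ($b = -2 - 125 = -127$)
$r = 16129$ ($r = \left(-127\right)^{2} = 16129$)
$\left(P + r\right) \left(B + q{\left(-8 \right)}\right) = \left(\frac{292}{3} + 16129\right) \left(475 - 8\right) = \frac{48679}{3} \cdot 467 = \frac{22733093}{3}$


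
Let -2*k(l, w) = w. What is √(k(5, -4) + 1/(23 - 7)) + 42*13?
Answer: 546 + √33/4 ≈ 547.44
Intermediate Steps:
k(l, w) = -w/2
√(k(5, -4) + 1/(23 - 7)) + 42*13 = √(-½*(-4) + 1/(23 - 7)) + 42*13 = √(2 + 1/16) + 546 = √(33/16) + 546 = √33/4 + 546 = 546 + √33/4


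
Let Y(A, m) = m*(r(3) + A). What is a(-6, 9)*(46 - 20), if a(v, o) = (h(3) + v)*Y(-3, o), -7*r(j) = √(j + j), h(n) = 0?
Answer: 4212 + 1404*√6/7 ≈ 4703.3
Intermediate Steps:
r(j) = -√2*√j/7 (r(j) = -√(j + j)/7 = -√2*√j/7)
Y(A, m) = m*(A - √6/7) (Y(A, m) = m*(-√2*√3/7 + A) = m*(-√6/7 + A) = m*(A - √6/7))
a(v, o) = o*v*(-21 - √6)/7 (a(v, o) = (0 + v)*(o*(-√6 + 7*(-3))/7) = v*(o*(-√6 - 21)/7) = v*(o*(-21 - √6)/7) = o*v*(-21 - √6)/7)
a(-6, 9)*(46 - 20) = (-⅐*9*(-6)*(21 + √6))*(46 - 20) = (162 + 54*√6/7)*26 = 4212 + 1404*√6/7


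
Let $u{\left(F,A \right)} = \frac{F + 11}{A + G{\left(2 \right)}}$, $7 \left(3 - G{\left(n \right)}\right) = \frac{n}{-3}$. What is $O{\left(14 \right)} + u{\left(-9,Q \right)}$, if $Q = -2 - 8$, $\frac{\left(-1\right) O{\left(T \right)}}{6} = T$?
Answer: $- \frac{12222}{145} \approx -84.29$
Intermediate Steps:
$G{\left(n \right)} = 3 + \frac{n}{21}$ ($G{\left(n \right)} = 3 - \frac{n \frac{1}{-3}}{7} = 3 - \frac{n \left(- \frac{1}{3}\right)}{7} = 3 - \frac{\left(- \frac{1}{3}\right) n}{7} = 3 + \frac{n}{21}$)
$O{\left(T \right)} = - 6 T$
$Q = -10$
$u{\left(F,A \right)} = \frac{11 + F}{\frac{65}{21} + A}$ ($u{\left(F,A \right)} = \frac{F + 11}{A + \left(3 + \frac{1}{21} \cdot 2\right)} = \frac{11 + F}{A + \left(3 + \frac{2}{21}\right)} = \frac{11 + F}{A + \frac{65}{21}} = \frac{11 + F}{\frac{65}{21} + A}$)
$O{\left(14 \right)} + u{\left(-9,Q \right)} = \left(-6\right) 14 + \frac{21 \left(11 - 9\right)}{65 + 21 \left(-10\right)} = -84 + 21 \frac{1}{65 - 210} \cdot 2 = -84 + 21 \frac{1}{-145} \cdot 2 = -84 + 21 \left(- \frac{1}{145}\right) 2 = -84 - \frac{42}{145} = - \frac{12222}{145}$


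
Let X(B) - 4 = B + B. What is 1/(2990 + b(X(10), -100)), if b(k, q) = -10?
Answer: 1/2980 ≈ 0.00033557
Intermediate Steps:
X(B) = 4 + 2*B (X(B) = 4 + (B + B) = 4 + 2*B)
1/(2990 + b(X(10), -100)) = 1/(2990 - 10) = 1/2980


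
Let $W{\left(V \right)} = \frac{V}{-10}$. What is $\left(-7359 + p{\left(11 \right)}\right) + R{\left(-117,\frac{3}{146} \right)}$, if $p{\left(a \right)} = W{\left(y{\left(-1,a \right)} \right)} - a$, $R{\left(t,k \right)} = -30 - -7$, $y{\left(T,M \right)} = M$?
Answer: $- \frac{73941}{10} \approx -7394.1$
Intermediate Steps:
$W{\left(V \right)} = - \frac{V}{10}$ ($W{\left(V \right)} = V \left(- \frac{1}{10}\right) = - \frac{V}{10}$)
$R{\left(t,k \right)} = -23$ ($R{\left(t,k \right)} = -30 + 7 = -23$)
$p{\left(a \right)} = - \frac{11 a}{10}$ ($p{\left(a \right)} = - \frac{a}{10} - a = - \frac{11 a}{10}$)
$\left(-7359 + p{\left(11 \right)}\right) + R{\left(-117,\frac{3}{146} \right)} = \left(-7359 - \frac{121}{10}\right) - 23 = - \frac{73711}{10} - 23 = - \frac{73941}{10}$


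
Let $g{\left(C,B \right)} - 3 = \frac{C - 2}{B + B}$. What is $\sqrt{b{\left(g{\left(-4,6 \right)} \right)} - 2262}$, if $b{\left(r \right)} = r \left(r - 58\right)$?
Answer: $\frac{3 i \sqrt{1067}}{2} \approx 48.997 i$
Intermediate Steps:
$g{\left(C,B \right)} = 3 + \frac{-2 + C}{2 B}$ ($g{\left(C,B \right)} = 3 + \frac{C - 2}{B + B} = 3 + \frac{-2 + C}{2 B}$)
$b{\left(r \right)} = r \left(-58 + r\right)$
$\sqrt{b{\left(g{\left(-4,6 \right)} \right)} - 2262} = \sqrt{\frac{-2 - 4 + 6 \cdot 6}{2 \cdot 6} \left(-58 + \frac{-2 - 4 + 6 \cdot 6}{2 \cdot 6}\right) - 2262} = \sqrt{\frac{1}{2} \cdot \frac{1}{6} \left(-2 - 4 + 36\right) \left(-58 + \frac{1}{2} \cdot \frac{1}{6} \left(-2 - 4 + 36\right)\right) - 2262} = \sqrt{\frac{1}{2} \cdot \frac{1}{6} \cdot 30 \left(-58 + \frac{1}{2} \cdot \frac{1}{6} \cdot 30\right) - 2262} = \sqrt{\frac{5 \left(-58 + \frac{5}{2}\right)}{2} - 2262} = \sqrt{\frac{5}{2} \left(- \frac{111}{2}\right) - 2262} = \sqrt{- \frac{555}{4} - 2262} = \sqrt{- \frac{9603}{4}} = \frac{3 i \sqrt{1067}}{2}$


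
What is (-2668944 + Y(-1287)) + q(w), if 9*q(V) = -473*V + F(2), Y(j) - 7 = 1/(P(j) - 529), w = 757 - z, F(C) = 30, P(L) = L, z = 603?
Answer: -43753332929/16344 ≈ -2.6770e+6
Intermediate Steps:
w = 154 (w = 757 - 1*603 = 757 - 603 = 154)
Y(j) = 7 + 1/(-529 + j) (Y(j) = 7 + 1/(j - 529) = 7 + 1/(-529 + j))
q(V) = 10/3 - 473*V/9 (q(V) = (-473*V + 30)/9 = (30 - 473*V)/9 = 10/3 - 473*V/9)
(-2668944 + Y(-1287)) + q(w) = (-2668944 + (-3702 + 7*(-1287))/(-529 - 1287)) + (10/3 - 473/9*154) = (-2668944 + (-3702 - 9009)/(-1816)) + (10/3 - 72842/9) = (-2668944 - 1/1816*(-12711)) - 72812/9 = (-2668944 + 12711/1816) - 72812/9 = -4846789593/1816 - 72812/9 = -43753332929/16344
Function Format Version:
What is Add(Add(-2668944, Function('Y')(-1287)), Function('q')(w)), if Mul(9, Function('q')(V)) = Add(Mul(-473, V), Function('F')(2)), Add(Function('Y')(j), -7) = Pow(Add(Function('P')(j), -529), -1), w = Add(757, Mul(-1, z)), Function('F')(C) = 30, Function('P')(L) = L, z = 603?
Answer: Rational(-43753332929, 16344) ≈ -2.6770e+6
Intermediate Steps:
w = 154 (w = Add(757, Mul(-1, 603)) = Add(757, -603) = 154)
Function('Y')(j) = Add(7, Pow(Add(-529, j), -1)) (Function('Y')(j) = Add(7, Pow(Add(j, -529), -1)) = Add(7, Pow(Add(-529, j), -1)))
Function('q')(V) = Add(Rational(10, 3), Mul(Rational(-473, 9), V)) (Function('q')(V) = Mul(Rational(1, 9), Add(Mul(-473, V), 30)) = Mul(Rational(1, 9), Add(30, Mul(-473, V))) = Add(Rational(10, 3), Mul(Rational(-473, 9), V)))
Add(Add(-2668944, Function('Y')(-1287)), Function('q')(w)) = Add(Add(-2668944, Mul(Pow(Add(-529, -1287), -1), Add(-3702, Mul(7, -1287)))), Add(Rational(10, 3), Mul(Rational(-473, 9), 154))) = Add(Add(-2668944, Mul(Pow(-1816, -1), Add(-3702, -9009))), Add(Rational(10, 3), Rational(-72842, 9))) = Add(Add(-2668944, Mul(Rational(-1, 1816), -12711)), Rational(-72812, 9)) = Add(Add(-2668944, Rational(12711, 1816)), Rational(-72812, 9)) = Add(Rational(-4846789593, 1816), Rational(-72812, 9)) = Rational(-43753332929, 16344)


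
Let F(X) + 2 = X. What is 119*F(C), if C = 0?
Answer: -238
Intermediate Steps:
F(X) = -2 + X
119*F(C) = 119*(-2 + 0) = 119*(-2) = -238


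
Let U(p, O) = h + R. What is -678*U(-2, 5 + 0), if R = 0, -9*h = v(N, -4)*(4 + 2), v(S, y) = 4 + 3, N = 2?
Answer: 3164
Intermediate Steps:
v(S, y) = 7
h = -14/3 (h = -7*(4 + 2)/9 = -7*6/9 = -⅑*42 = -14/3 ≈ -4.6667)
U(p, O) = -14/3 (U(p, O) = -14/3 + 0 = -14/3)
-678*U(-2, 5 + 0) = -678*(-14/3) = 3164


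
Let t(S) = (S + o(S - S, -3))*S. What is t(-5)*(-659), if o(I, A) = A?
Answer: -26360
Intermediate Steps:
t(S) = S*(-3 + S) (t(S) = (S - 3)*S = (-3 + S)*S = S*(-3 + S))
t(-5)*(-659) = -5*(-3 - 5)*(-659) = -5*(-8)*(-659) = 40*(-659) = -26360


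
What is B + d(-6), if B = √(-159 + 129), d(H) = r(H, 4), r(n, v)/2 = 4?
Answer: 8 + I*√30 ≈ 8.0 + 5.4772*I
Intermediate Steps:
r(n, v) = 8 (r(n, v) = 2*4 = 8)
d(H) = 8
B = I*√30 (B = √(-30) = I*√30 ≈ 5.4772*I)
B + d(-6) = I*√30 + 8 = 8 + I*√30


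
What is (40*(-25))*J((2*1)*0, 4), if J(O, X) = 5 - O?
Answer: -5000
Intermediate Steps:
(40*(-25))*J((2*1)*0, 4) = (40*(-25))*(5 - 2*1*0) = -1000*(5 - 2*0) = -1000*(5 - 1*0) = -1000*(5 + 0) = -1000*5 = -5000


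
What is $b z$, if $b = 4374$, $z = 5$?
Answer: $21870$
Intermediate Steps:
$b z = 4374 \cdot 5 = 21870$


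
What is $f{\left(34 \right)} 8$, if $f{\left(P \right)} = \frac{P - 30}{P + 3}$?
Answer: $\frac{32}{37} \approx 0.86486$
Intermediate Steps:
$f{\left(P \right)} = \frac{-30 + P}{3 + P}$
$f{\left(34 \right)} 8 = \frac{-30 + 34}{3 + 34} \cdot 8 = \frac{1}{37} \cdot 4 \cdot 8 = \frac{4}{37} \cdot 8 = \frac{32}{37}$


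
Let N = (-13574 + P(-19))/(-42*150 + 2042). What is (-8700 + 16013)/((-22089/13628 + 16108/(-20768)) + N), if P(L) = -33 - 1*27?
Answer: 275408951743288/30335367729 ≈ 9078.8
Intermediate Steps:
P(L) = -60 (P(L) = -33 - 27 = -60)
N = 6817/2129 (N = (-13574 - 60)/(-42*150 + 2042) = -13634/(-6300 + 2042) = -13634/(-4258) = -13634*(-1/4258) = 6817/2129 ≈ 3.2020)
(-8700 + 16013)/((-22089/13628 + 16108/(-20768)) + N) = (-8700 + 16013)/((-22089/13628 + 16108/(-20768)) + 6817/2129) = 7313/((-22089*1/13628 + 16108*(-1/20768)) + 6817/2129) = 7313/((-22089/13628 - 4027/5192) + 6817/2129) = 7313/(-42391511/17689144 + 6817/2129) = 7313/(30335367729/37660187576) = 7313*(37660187576/30335367729) = 275408951743288/30335367729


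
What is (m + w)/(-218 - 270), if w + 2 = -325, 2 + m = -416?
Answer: 745/488 ≈ 1.5266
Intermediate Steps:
m = -418 (m = -2 - 416 = -418)
w = -327 (w = -2 - 325 = -327)
(m + w)/(-218 - 270) = (-418 - 327)/(-218 - 270) = -745/(-488) = -745*(-1/488) = 745/488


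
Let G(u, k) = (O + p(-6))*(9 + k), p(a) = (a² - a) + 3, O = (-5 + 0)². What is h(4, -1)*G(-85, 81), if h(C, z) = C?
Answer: 25200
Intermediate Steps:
O = 25 (O = (-5)² = 25)
p(a) = 3 + a² - a
G(u, k) = 630 + 70*k (G(u, k) = (25 + (3 + (-6)² - 1*(-6)))*(9 + k) = (25 + (3 + 36 + 6))*(9 + k) = (25 + 45)*(9 + k) = 70*(9 + k) = 630 + 70*k)
h(4, -1)*G(-85, 81) = 4*(630 + 70*81) = 4*(630 + 5670) = 4*6300 = 25200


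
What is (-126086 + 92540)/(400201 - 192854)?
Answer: -33546/207347 ≈ -0.16179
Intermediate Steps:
(-126086 + 92540)/(400201 - 192854) = -33546/207347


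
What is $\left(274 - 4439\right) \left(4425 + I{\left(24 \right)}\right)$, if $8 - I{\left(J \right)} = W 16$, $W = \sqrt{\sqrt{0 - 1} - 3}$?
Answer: $-18463445 + 66640 \sqrt{-3 + i} \approx -1.8444 \cdot 10^{7} + 1.1697 \cdot 10^{5} i$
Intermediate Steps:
$W = \sqrt{-3 + i}$ ($W = \sqrt{\sqrt{-1} - 3} = \sqrt{i - 3} = \sqrt{-3 + i} \approx 0.28485 + 1.7553 i$)
$I{\left(J \right)} = 8 - 16 \sqrt{-3 + i}$ ($I{\left(J \right)} = 8 - \sqrt{-3 + i} 16 = 8 - 16 \sqrt{-3 + i}$)
$\left(274 - 4439\right) \left(4425 + I{\left(24 \right)}\right) = \left(274 - 4439\right) \left(4425 + \left(8 - 16 \sqrt{-3 + i}\right)\right) = - 4165 \left(4433 - 16 \sqrt{-3 + i}\right) = -18463445 + 66640 \sqrt{-3 + i}$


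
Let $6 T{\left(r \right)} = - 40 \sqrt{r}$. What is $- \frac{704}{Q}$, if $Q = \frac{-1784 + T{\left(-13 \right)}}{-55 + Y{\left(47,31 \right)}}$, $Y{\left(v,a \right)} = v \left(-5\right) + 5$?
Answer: $- \frac{18303840}{162779} + \frac{68400 i \sqrt{13}}{162779} \approx -112.45 + 1.5151 i$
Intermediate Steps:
$Y{\left(v,a \right)} = 5 - 5 v$ ($Y{\left(v,a \right)} = - 5 v + 5 = 5 - 5 v$)
$T{\left(r \right)} = - \frac{20 \sqrt{r}}{3}$ ($T{\left(r \right)} = \frac{\left(-40\right) \sqrt{r}}{6} = - \frac{20 \sqrt{r}}{3}$)
$Q = \frac{1784}{285} + \frac{4 i \sqrt{13}}{171}$ ($Q = \frac{-1784 - \frac{20 \sqrt{-13}}{3}}{-55 + \left(5 - 235\right)} = \frac{-1784 - \frac{20 i \sqrt{13}}{3}}{-55 + \left(5 - 235\right)} = \frac{-1784 - \frac{20 i \sqrt{13}}{3}}{-55 - 230} = \frac{-1784 - \frac{20 i \sqrt{13}}{3}}{-285} = \left(-1784 - \frac{20 i \sqrt{13}}{3}\right) \left(- \frac{1}{285}\right) = \frac{1784}{285} + \frac{4 i \sqrt{13}}{171} \approx 6.2597 + 0.08434 i$)
$- \frac{704}{Q} = - \frac{704}{\frac{1784}{285} + \frac{4 i \sqrt{13}}{171}}$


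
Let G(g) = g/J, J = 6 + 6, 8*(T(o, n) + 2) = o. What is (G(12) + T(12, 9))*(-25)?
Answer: -25/2 ≈ -12.500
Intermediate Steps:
T(o, n) = -2 + o/8
J = 12
G(g) = g/12
(G(12) + T(12, 9))*(-25) = ((1/12)*12 + (-2 + (⅛)*12))*(-25) = (1 + (-2 + 3/2))*(-25) = (1 - ½)*(-25) = (½)*(-25) = -25/2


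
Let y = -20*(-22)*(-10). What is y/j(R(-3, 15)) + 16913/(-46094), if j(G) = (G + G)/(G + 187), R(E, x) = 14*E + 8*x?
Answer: -13437060607/1797666 ≈ -7474.7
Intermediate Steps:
R(E, x) = 8*x + 14*E
j(G) = 2*G/(187 + G) (j(G) = (2*G)/(187 + G) = 2*G/(187 + G))
y = -4400 (y = 440*(-10) = -4400)
y/j(R(-3, 15)) + 16913/(-46094) = -4400*(187 + (8*15 + 14*(-3)))/(2*(8*15 + 14*(-3))) + 16913/(-46094) = -4400*(187 + (120 - 42))/(2*(120 - 42)) + 16913*(-1/46094) = -4400/(2*78/(187 + 78)) - 16913/46094 = -4400/(2*78/265) - 16913/46094 = -4400/(2*78*(1/265)) - 16913/46094 = -4400/156/265 - 16913/46094 = -4400*265/156 - 16913/46094 = -291500/39 - 16913/46094 = -13437060607/1797666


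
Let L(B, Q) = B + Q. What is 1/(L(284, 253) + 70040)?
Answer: 1/70577 ≈ 1.4169e-5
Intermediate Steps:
1/(L(284, 253) + 70040) = 1/((284 + 253) + 70040) = 1/(537 + 70040) = 1/70577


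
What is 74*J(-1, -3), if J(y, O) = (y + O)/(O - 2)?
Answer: 296/5 ≈ 59.200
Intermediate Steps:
J(y, O) = (O + y)/(-2 + O)
74*J(-1, -3) = 74*((-3 - 1)/(-2 - 3)) = 74*(-4/(-5)) = 74*(-⅕*(-4)) = 74*(⅘) = 296/5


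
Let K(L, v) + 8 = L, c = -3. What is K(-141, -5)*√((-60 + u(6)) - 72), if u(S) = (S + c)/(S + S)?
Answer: -149*I*√527/2 ≈ -1710.3*I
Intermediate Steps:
u(S) = (-3 + S)/(2*S) (u(S) = (S - 3)/(S + S) = (-3 + S)/((2*S)) = (-3 + S)*(1/(2*S)) = (-3 + S)/(2*S))
K(L, v) = -8 + L
K(-141, -5)*√((-60 + u(6)) - 72) = (-8 - 141)*√((-60 + (½)*(-3 + 6)/6) - 72) = -149*√((-60 + (½)*(⅙)*3) - 72) = -149*√((-60 + ¼) - 72) = -149*√(-239/4 - 72) = -149*I*√527/2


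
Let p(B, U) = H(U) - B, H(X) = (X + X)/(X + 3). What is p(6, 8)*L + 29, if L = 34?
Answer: -1381/11 ≈ -125.55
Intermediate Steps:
H(X) = 2*X/(3 + X) (H(X) = (2*X)/(3 + X) = 2*X/(3 + X))
p(B, U) = -B + 2*U/(3 + U) (p(B, U) = 2*U/(3 + U) - B = -B + 2*U/(3 + U))
p(6, 8)*L + 29 = ((2*8 - 1*6*(3 + 8))/(3 + 8))*34 + 29 = ((16 - 1*6*11)/11)*34 + 29 = ((16 - 66)/11)*34 + 29 = ((1/11)*(-50))*34 + 29 = -50/11*34 + 29 = -1700/11 + 29 = -1381/11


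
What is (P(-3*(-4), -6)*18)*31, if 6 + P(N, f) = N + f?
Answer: 0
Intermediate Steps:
P(N, f) = -6 + N + f (P(N, f) = -6 + (N + f) = -6 + N + f)
(P(-3*(-4), -6)*18)*31 = ((-6 - 3*(-4) - 6)*18)*31 = ((-6 + 12 - 6)*18)*31 = (0*18)*31 = 0*31 = 0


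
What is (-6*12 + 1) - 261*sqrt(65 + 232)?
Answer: -71 - 783*sqrt(33) ≈ -4569.0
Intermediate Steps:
(-6*12 + 1) - 261*sqrt(65 + 232) = (-72 + 1) - 783*sqrt(33) = -71 - 783*sqrt(33)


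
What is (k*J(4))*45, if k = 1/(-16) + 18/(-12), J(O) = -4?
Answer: 1125/4 ≈ 281.25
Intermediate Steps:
k = -25/16 (k = 1*(-1/16) + 18*(-1/12) = -1/16 - 3/2 = -25/16 ≈ -1.5625)
(k*J(4))*45 = -25/16*(-4)*45 = (25/4)*45 = 1125/4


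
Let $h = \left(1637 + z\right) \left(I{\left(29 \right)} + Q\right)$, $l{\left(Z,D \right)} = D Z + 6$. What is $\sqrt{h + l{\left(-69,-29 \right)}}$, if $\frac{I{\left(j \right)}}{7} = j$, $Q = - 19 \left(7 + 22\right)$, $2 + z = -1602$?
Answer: $27 i \sqrt{13} \approx 97.35 i$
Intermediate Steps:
$z = -1604$ ($z = -2 - 1602 = -1604$)
$Q = -551$ ($Q = \left(-19\right) 29 = -551$)
$I{\left(j \right)} = 7 j$
$l{\left(Z,D \right)} = 6 + D Z$
$h = -11484$ ($h = \left(1637 - 1604\right) \left(7 \cdot 29 - 551\right) = 33 \left(203 - 551\right) = 33 \left(-348\right) = -11484$)
$\sqrt{h + l{\left(-69,-29 \right)}} = \sqrt{-11484 + \left(6 - -2001\right)} = \sqrt{-11484 + \left(6 + 2001\right)} = \sqrt{-11484 + 2007} = \sqrt{-9477} = 27 i \sqrt{13}$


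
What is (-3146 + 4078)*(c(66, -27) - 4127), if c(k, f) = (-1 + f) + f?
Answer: -3897624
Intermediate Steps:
c(k, f) = -1 + 2*f
(-3146 + 4078)*(c(66, -27) - 4127) = (-3146 + 4078)*((-1 + 2*(-27)) - 4127) = 932*((-1 - 54) - 4127) = 932*(-55 - 4127) = 932*(-4182) = -3897624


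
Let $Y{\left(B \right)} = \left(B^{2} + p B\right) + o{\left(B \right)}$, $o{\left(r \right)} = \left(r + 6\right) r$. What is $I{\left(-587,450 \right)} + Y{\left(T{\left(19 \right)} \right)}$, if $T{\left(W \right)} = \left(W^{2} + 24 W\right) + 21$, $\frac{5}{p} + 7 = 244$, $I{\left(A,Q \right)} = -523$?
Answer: $\frac{333935531}{237} \approx 1.409 \cdot 10^{6}$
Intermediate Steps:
$o{\left(r \right)} = r \left(6 + r\right)$ ($o{\left(r \right)} = \left(6 + r\right) r = r \left(6 + r\right)$)
$p = \frac{5}{237}$ ($p = \frac{5}{-7 + 244} = \frac{5}{237} \approx 0.021097$)
$T{\left(W \right)} = 21 + W^{2} + 24 W$
$Y{\left(B \right)} = B^{2} + \frac{5 B}{237} + B \left(6 + B\right)$ ($Y{\left(B \right)} = \left(B^{2} + \frac{5 B}{237}\right) + B \left(6 + B\right) = B^{2} + \frac{5 B}{237} + B \left(6 + B\right)$)
$I{\left(-587,450 \right)} + Y{\left(T{\left(19 \right)} \right)} = -523 + \frac{\left(21 + 19^{2} + 24 \cdot 19\right) \left(1427 + 474 \left(21 + 19^{2} + 24 \cdot 19\right)\right)}{237} = -523 + \frac{\left(21 + 361 + 456\right) \left(1427 + 474 \left(21 + 361 + 456\right)\right)}{237} = -523 + \frac{1}{237} \cdot 838 \left(1427 + 474 \cdot 838\right) = -523 + \frac{1}{237} \cdot 838 \left(1427 + 397212\right) = -523 + \frac{1}{237} \cdot 838 \cdot 398639 = -523 + \frac{334059482}{237} = \frac{333935531}{237}$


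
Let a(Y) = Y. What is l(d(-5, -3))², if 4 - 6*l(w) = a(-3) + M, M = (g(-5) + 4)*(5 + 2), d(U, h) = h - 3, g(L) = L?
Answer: 49/9 ≈ 5.4444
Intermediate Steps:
d(U, h) = -3 + h
M = -7 (M = (-5 + 4)*(5 + 2) = -1*7 = -7)
l(w) = 7/3 (l(w) = ⅔ - (-3 - 7)/6 = ⅔ - ⅙*(-10) = ⅔ + 5/3 = 7/3)
l(d(-5, -3))² = (7/3)² = 49/9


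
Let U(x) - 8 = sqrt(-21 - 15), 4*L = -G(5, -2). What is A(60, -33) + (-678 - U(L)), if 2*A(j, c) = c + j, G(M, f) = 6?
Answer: -1345/2 - 6*I ≈ -672.5 - 6.0*I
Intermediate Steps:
A(j, c) = c/2 + j/2 (A(j, c) = (c + j)/2 = c/2 + j/2)
L = -3/2 (L = (-1*6)/4 = (1/4)*(-6) = -3/2 ≈ -1.5000)
U(x) = 8 + 6*I (U(x) = 8 + sqrt(-21 - 15) = 8 + sqrt(-36) = 8 + 6*I)
A(60, -33) + (-678 - U(L)) = ((1/2)*(-33) + (1/2)*60) + (-678 - (8 + 6*I)) = (-33/2 + 30) + (-678 + (-8 - 6*I)) = 27/2 + (-686 - 6*I) = -1345/2 - 6*I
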